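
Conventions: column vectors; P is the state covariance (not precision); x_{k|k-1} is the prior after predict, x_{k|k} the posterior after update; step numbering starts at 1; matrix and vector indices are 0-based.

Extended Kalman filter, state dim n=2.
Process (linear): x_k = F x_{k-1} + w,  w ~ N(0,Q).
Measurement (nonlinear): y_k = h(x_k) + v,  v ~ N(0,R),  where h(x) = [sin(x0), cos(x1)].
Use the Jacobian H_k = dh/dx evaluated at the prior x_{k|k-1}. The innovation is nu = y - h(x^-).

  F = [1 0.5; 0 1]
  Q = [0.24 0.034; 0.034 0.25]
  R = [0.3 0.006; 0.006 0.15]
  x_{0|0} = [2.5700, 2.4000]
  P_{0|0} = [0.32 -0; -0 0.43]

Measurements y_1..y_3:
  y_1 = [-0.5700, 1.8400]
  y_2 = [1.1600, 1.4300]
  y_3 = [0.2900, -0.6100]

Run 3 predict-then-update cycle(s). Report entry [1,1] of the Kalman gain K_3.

step 1: x^-=[3.7700, 2.4000]  P^-=[0.6675 0.2490; 0.2490 0.6800]  H_jac=[-0.8090 0.0000; 0.0000 -0.6755]  S=[0.7368 0.1421; 0.1421 0.4603]  K=[-0.7043 -0.1480; -0.0861 -0.9714]  nu=[0.0179, 2.5774]  x^+=[3.3759, -0.1052]  P^+=[0.2623 0.0391; 0.0391 0.2165]
step 2: x^-=[3.3233, -0.1052]  P^-=[0.5955 0.1814; 0.1814 0.4665]  H_jac=[-0.9835 0.0000; 0.0000 0.1050]  S=[0.8761 -0.0127; -0.0127 0.1551]  K=[-0.6676 0.0680; -0.1993 0.2994]  nu=[1.3407, 0.4355]  x^+=[2.4579, -0.2420]  P^+=[0.2032 0.0590; 0.0590 0.4163]
step 3: x^-=[2.3369, -0.2420]  P^-=[0.6062 0.3011; 0.3011 0.6663]  H_jac=[-0.6933 0.0000; 0.0000 0.2396]  S=[0.5914 -0.0440; -0.0440 0.1883]  K=[-0.6943 0.2209; -0.2950 0.7791]  nu=[-0.4306, -1.5809]  x^+=[2.2866, -1.3465]  P^+=[0.2985 0.1209; 0.1209 0.4803]

K[1,1] = 0.7791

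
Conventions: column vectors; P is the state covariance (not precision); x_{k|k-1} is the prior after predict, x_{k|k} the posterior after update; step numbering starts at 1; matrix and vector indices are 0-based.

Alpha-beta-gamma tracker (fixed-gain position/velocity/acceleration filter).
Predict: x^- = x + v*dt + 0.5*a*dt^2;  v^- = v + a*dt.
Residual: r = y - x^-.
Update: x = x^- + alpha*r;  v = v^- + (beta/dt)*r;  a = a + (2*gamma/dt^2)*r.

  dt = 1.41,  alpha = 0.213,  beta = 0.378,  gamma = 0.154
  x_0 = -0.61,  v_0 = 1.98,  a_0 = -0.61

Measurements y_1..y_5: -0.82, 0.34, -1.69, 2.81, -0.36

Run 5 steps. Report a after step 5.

a_post = 1.2605

step 1: x_pred=1.5754  r=-2.3954  x^+=1.0652  v^+=0.4777  a^+=-0.9811
step 2: x_pred=0.7635  r=-0.4235  x^+=0.6733  v^+=-1.0192  a^+=-1.0467
step 3: x_pred=-1.8042  r=0.1142  x^+=-1.7799  v^+=-2.4644  a^+=-1.0290
step 4: x_pred=-6.2776  r=9.0876  x^+=-4.3420  v^+=-1.4791  a^+=0.3788
step 5: x_pred=-6.0509  r=5.6909  x^+=-4.8387  v^+=0.5807  a^+=1.2605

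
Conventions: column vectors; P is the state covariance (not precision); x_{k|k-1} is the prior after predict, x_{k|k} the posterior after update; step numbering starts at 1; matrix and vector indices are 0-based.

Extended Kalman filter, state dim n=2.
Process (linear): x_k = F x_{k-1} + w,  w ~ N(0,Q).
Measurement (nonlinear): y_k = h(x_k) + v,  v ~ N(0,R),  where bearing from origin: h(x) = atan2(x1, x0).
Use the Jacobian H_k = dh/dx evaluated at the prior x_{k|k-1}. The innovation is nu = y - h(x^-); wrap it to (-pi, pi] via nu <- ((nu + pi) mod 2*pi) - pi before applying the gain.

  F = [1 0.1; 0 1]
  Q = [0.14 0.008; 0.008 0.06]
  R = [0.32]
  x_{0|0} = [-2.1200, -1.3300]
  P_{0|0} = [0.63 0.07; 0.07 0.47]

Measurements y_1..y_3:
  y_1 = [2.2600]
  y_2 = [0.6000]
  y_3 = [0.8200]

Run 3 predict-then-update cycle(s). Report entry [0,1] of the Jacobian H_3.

H_jac[0,1] = -0.3484

step 1: x^-=[-2.2530, -1.3300]  P^-=[0.7887 0.1250; 0.1250 0.5300]  H_jac=[0.1943 -0.3291]  S=[0.3912]  K=[0.2866; -0.3838]  nu=[-1.4149]  x^+=[-2.6584, -0.7869]  P^+=[0.7566 0.1680; 0.1680 0.4724]
step 2: x^-=[-2.7371, -0.7869]  P^-=[0.9349 0.2233; 0.2233 0.5324]  H_jac=[0.0970 -0.3375]  S=[0.3748]  K=[0.0410; -0.4215]  nu=[-2.8215]  x^+=[-2.8528, 0.4024]  P^+=[0.9343 0.2297; 0.2297 0.4658]
step 3: x^-=[-2.8125, 0.4024]  P^-=[1.1249 0.2843; 0.2843 0.5258]  H_jac=[-0.0499 -0.3484]  S=[0.3965]  K=[-0.3913; -0.4978]  nu=[-2.1795]  x^+=[-1.9597, 1.4873]  P^+=[1.0642 0.2071; 0.2071 0.4275]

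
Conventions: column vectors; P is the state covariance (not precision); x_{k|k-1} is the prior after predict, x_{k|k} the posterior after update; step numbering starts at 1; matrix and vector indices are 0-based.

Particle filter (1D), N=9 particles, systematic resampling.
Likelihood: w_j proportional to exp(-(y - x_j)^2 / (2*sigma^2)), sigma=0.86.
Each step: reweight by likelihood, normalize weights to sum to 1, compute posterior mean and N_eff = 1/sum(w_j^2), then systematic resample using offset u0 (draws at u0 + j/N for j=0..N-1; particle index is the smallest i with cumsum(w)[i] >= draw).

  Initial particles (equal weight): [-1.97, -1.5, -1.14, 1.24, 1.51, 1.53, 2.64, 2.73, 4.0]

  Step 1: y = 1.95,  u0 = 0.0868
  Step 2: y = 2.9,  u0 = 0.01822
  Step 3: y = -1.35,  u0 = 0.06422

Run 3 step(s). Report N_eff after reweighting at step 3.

N_eff = 2.3636

step 1: w=[0.0000, 0.0001, 0.0004, 0.1812, 0.2236, 0.2262, 0.1847, 0.1689, 0.0149]  mean=1.9161  Neff=5.0795  idx=[3, 4, 4, 5, 5, 6, 6, 7, 7]
step 2: w=[0.0303, 0.0528, 0.0528, 0.0548, 0.0548, 0.1862, 0.1862, 0.1911, 0.1911]  mean=2.3911  Neff=6.4571  idx=[0, 2, 4, 5, 6, 6, 7, 7, 8]
step 3: w=[0.5809, 0.2148, 0.1988, 0.0011, 0.0011, 0.0011, 0.0007, 0.0007, 0.0007]  mean=1.3636  Neff=2.3636  idx=[0, 0, 0, 0, 0, 1, 1, 2, 2]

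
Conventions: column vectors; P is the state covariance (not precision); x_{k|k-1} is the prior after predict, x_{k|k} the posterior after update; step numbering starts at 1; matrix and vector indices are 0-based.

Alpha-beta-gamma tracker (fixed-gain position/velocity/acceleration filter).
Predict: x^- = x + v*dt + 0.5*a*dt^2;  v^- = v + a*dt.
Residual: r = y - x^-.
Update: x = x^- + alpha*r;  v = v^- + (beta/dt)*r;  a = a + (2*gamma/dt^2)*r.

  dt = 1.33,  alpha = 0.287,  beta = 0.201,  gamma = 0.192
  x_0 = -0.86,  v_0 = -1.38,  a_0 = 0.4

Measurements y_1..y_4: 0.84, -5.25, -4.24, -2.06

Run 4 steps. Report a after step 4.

a_post = -0.3792

step 1: x_pred=-2.3416  r=3.1816  x^+=-1.4285  v^+=-0.3672  a^+=1.0907
step 2: x_pred=-0.9522  r=-4.2978  x^+=-2.1857  v^+=0.4339  a^+=0.1577
step 3: x_pred=-1.4691  r=-2.7709  x^+=-2.2643  v^+=0.2249  a^+=-0.4438
step 4: x_pred=-2.3578  r=0.2978  x^+=-2.2723  v^+=-0.3204  a^+=-0.3792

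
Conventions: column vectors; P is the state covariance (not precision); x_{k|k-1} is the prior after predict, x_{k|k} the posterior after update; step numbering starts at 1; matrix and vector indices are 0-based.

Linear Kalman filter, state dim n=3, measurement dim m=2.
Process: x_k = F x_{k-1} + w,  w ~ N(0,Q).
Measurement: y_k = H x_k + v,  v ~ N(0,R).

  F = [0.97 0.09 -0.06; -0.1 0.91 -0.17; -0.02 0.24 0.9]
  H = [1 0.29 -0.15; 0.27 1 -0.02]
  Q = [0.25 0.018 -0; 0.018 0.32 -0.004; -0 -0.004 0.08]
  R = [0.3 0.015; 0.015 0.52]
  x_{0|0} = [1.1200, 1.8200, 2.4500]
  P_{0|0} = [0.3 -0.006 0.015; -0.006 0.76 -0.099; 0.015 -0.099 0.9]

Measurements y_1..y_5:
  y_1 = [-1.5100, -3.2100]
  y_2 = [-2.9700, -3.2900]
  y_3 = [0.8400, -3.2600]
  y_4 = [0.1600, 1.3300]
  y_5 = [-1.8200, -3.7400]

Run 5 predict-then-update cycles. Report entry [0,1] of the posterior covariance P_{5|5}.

P_post[0,1] = -0.0816

step 1: x^-=[1.1032, 1.1277, 2.6194]  P^-=[0.5399 0.0596 -0.0329; 0.0596 1.0106 -0.0532; -0.0329 -0.0532 0.8096]  S=[0.9922 0.5309; 0.5309 1.6050]  K=[0.6049 -0.0717; 0.0254 0.6320; -0.1762 0.0095]  nu=[-2.5473, -4.5832]  x^+=[-0.1092, -1.8334, 3.0246]  P^+=[0.2146 -0.0849 0.0642; -0.0849 0.3519 0.0006; 0.0642 0.0006 0.7805]
step 2: x^-=[-0.4524, -2.1717, 2.2843]  P^-=[0.4353 -0.0504 -0.0022; -0.0504 0.6536 -0.0477; -0.0022 -0.0477 0.7313]  S=[0.7823 0.2774; 0.2774 1.1803]  K=[0.5651 -0.0760; -0.0061 0.5445; -0.1546 -0.0169]  nu=[-1.5452, -0.9505]  x^+=[-1.2534, -2.6797, 2.5393]  P^+=[0.2025 -0.0844 0.0641; -0.0844 0.3055 -0.0142; 0.0641 -0.0142 0.7108]
step 3: x^-=[-1.6093, -2.7449, 1.6674]  P^-=[0.4235 -0.0523 -0.0001; -0.0523 0.6175 -0.0587; -0.0001 -0.0587 0.6658]  S=[0.7652 0.2632; 0.2632 1.1428]  K=[0.5593 -0.0745; -0.0052 0.5302; -0.1425 -0.0302]  nu=[3.4955, -0.0473]  x^+=[0.3491, -2.7881, 1.1706]  P^+=[0.1998 -0.0831 0.0599; -0.0831 0.2977 -0.0211; 0.0599 -0.0211 0.6469]
step 4: x^-=[0.0174, -2.7710, 0.3774]  P^-=[0.4214 -0.0510 -0.0006; -0.0510 0.6109 -0.0557; -0.0006 -0.0557 0.6108]  S=[0.7620 0.2614; 0.2614 1.1365]  K=[0.5589 -0.0734; -0.0045 0.5274; -0.1321 -0.0295]  nu=[1.0028, 4.1039]  x^+=[0.2769, -0.6112, 0.1240]  P^+=[0.1987 -0.0823 0.0550; -0.0823 0.2960 -0.0203; 0.0550 -0.0203 0.5945]
step 5: x^-=[0.2061, -0.6050, -0.0407]  P^-=[0.4209 -0.0502 -0.0019; -0.0502 0.6074 -0.0470; -0.0019 -0.0470 0.5687]  S=[0.7603 0.2598; 0.2598 1.1331]  K=[0.5595 -0.0723; -0.0048 0.5260; -0.1246 -0.0234]  nu=[-1.8568, -3.1915]  x^+=[-0.6022, -2.2748, 0.2652]  P^+=[0.1980 -0.0816 0.0503; -0.0816 0.2952 -0.0165; 0.0503 -0.0165 0.5548]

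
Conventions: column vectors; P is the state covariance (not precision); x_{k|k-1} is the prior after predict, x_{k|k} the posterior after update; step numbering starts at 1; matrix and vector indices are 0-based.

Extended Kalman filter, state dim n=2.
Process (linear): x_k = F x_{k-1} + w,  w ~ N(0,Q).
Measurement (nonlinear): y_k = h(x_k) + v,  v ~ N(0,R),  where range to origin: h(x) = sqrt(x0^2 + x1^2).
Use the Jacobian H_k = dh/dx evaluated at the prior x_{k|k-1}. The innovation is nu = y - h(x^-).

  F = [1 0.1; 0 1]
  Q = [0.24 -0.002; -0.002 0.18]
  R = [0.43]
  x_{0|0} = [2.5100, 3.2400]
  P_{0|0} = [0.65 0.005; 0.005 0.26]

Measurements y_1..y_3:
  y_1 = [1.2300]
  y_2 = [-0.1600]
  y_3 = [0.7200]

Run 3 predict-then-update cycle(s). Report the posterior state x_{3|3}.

step 1: x^-=[2.8340, 3.2400]  P^-=[0.8936 0.0290; 0.0290 0.4400]  H_jac=[0.6584 0.7527]  S=[1.0954]  K=[0.5570; 0.3198]  nu=[-3.0746]  x^+=[1.1214, 2.2568]  P^+=[0.5537 -0.1661; -0.1661 0.3280]
step 2: x^-=[1.3471, 2.2568]  P^-=[0.7638 -0.1353; -0.1353 0.5080]  H_jac=[0.5125 0.8587]  S=[0.8861]  K=[0.3107; 0.4140]  nu=[-2.7883]  x^+=[0.4809, 1.1025]  P^+=[0.6783 -0.2493; -0.2493 0.3561]
step 3: x^-=[0.5911, 1.1025]  P^-=[0.8720 -0.2157; -0.2157 0.5361]  H_jac=[0.4725 0.8813]  S=[0.8615]  K=[0.2577; 0.4302]  nu=[-0.5309]  x^+=[0.4543, 0.8741]  P^+=[0.8148 -0.3111; -0.3111 0.3767]

x_post = [0.4543, 0.8741]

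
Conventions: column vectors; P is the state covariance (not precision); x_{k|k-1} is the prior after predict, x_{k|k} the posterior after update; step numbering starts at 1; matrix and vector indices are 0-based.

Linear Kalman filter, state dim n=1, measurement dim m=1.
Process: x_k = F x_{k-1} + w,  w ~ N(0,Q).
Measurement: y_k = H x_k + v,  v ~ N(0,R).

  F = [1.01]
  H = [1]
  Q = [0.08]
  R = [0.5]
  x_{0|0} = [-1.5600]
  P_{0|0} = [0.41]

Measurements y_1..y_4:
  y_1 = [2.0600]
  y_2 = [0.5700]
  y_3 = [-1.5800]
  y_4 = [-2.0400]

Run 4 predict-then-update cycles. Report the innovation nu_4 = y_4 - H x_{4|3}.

innov = [-1.7039]

step 1: x^-=[-1.5756]  P^-=[0.4982]  S=[0.9982]  K=[0.4991]  nu=[3.6356]  x^+=[0.2390]  P^+=[0.2496]
step 2: x^-=[0.2414]  P^-=[0.3346]  S=[0.8346]  K=[0.4009]  nu=[0.3286]  x^+=[0.3731]  P^+=[0.2004]
step 3: x^-=[0.3769]  P^-=[0.2845]  S=[0.7845]  K=[0.3626]  nu=[-1.9569]  x^+=[-0.3328]  P^+=[0.1813]
step 4: x^-=[-0.3361]  P^-=[0.2650]  S=[0.7650]  K=[0.3464]  nu=[-1.7039]  x^+=[-0.9263]  P^+=[0.1732]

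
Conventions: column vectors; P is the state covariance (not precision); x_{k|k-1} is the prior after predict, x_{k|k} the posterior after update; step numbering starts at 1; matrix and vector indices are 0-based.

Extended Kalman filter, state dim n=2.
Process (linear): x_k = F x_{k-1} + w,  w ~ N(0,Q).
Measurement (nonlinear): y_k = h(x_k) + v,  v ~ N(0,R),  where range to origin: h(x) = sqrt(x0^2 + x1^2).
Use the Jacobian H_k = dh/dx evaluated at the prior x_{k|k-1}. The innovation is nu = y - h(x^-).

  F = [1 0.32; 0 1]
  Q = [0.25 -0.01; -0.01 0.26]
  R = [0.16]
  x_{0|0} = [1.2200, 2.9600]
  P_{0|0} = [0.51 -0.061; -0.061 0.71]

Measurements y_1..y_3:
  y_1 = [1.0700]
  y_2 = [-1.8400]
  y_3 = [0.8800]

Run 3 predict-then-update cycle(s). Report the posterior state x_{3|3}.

x_post = [-0.8299, -0.4170]

step 1: x^-=[2.1672, 2.9600]  P^-=[0.7937 0.1562; 0.1562 0.9700]  H_jac=[0.5907 0.8069]  S=[1.2174]  K=[0.4887; 0.7187]  nu=[-2.5986]  x^+=[0.8974, 1.0924]  P^+=[0.5030 -0.2713; -0.2713 0.3412]
step 2: x^-=[1.2469, 1.0924]  P^-=[0.6142 -0.1722; -0.1722 0.6012]  H_jac=[0.7522 0.6590]  S=[0.5979]  K=[0.5830; 0.4460]  nu=[-3.4978]  x^+=[-0.7922, -0.4676]  P^+=[0.4110 -0.3276; -0.3276 0.4823]
step 3: x^-=[-0.9418, -0.4676]  P^-=[0.5007 -0.1833; -0.1833 0.7423]  H_jac=[-0.8957 -0.4447]  S=[0.5625]  K=[-0.6525; -0.2949]  nu=[-0.1715]  x^+=[-0.8299, -0.4170]  P^+=[0.2613 -0.2915; -0.2915 0.6933]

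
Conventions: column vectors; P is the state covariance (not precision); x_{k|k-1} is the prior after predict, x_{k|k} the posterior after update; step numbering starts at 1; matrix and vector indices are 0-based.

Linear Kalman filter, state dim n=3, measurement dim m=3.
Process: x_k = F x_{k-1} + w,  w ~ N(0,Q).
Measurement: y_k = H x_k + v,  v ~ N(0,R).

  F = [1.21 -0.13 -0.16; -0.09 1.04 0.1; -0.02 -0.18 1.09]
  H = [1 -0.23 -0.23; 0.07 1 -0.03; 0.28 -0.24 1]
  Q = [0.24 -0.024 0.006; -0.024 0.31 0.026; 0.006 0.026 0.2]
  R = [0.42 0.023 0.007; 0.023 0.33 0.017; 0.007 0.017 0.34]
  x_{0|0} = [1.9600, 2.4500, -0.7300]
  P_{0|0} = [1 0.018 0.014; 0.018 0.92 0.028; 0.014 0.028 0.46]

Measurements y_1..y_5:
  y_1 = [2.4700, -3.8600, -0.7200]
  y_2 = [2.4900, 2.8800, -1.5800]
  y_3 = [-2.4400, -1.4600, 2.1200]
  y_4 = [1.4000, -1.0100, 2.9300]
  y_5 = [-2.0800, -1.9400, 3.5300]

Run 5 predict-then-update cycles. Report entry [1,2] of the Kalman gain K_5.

step 1: x^-=[2.1699, 2.2986, -1.2759]  P^-=[1.7215 -0.2449 -0.0654; -0.2449 1.3200 -0.0645; -0.0654 -0.0645 0.7653]  S=[2.3877 -0.3784 0.4105; -0.3784 1.6290 -0.4225; 0.4105 -0.4225 1.3435]  K=[0.7439 0.1420 0.1712; -0.0911 0.7624 -0.0673; -0.1958 0.0661 0.6481]  nu=[0.5353, -6.3488, 0.5000]  x^+=[1.7520, -2.6239, -1.4763]  P^+=[0.3237 0.0438 -0.0143; 0.0438 0.2464 0.0363; -0.0143 0.0363 0.2328]
step 2: x^-=[2.6972, -3.0342, -1.1719]  P^-=[0.7173 -0.0491 -0.0691; -0.0491 0.5810 0.0476; -0.0691 0.0476 0.4714]  S=[1.2524 -0.1129 0.0735; -0.1129 0.9055 -0.0918; 0.0735 -0.0918 0.8462]  K=[0.5951 0.0907 0.1278; -0.0959 0.6193 -0.0493; -0.1765 0.0646 0.5431]  nu=[-1.1746, 5.6902, -1.8916]  x^+=[2.2724, 0.6958, -1.6241]  P^+=[0.2556 0.0274 -0.0158; 0.0274 0.2004 0.0335; -0.0158 0.0335 0.1970]
step 3: x^-=[2.9191, 0.3567, -1.9410]  P^-=[0.6216 -0.0554 -0.0605; -0.0554 0.5329 0.0493; -0.0605 0.0493 0.4284]  S=[1.1509 -0.1158 0.0636; -0.1158 0.8559 -0.0803; 0.0636 -0.0803 0.7977]  K=[0.5641 0.0760 0.1217; -0.1016 0.5980 -0.0498; -0.1704 0.0634 0.5209]  nu=[-5.7234, -2.0793, 3.3292]  x^+=[-0.0625, -0.4711, 0.6367]  P^+=[0.2412 0.0228 -0.0155; 0.0228 0.1935 0.0326; -0.0155 0.0326 0.1891]
step 4: x^-=[-0.1163, -0.4206, 0.7801]  P^-=[0.6015 -0.0585 -0.0573; -0.0585 0.5260 0.0486; -0.0573 0.0486 0.4191]  S=[1.1299 -0.1187 0.0637; -0.1187 0.8484 -0.0800; 0.0637 -0.0800 0.7890]  K=[0.5566 0.0720 0.1209; -0.1034 0.5942 -0.0505; -0.1684 0.0628 0.5161]  nu=[1.5990, -0.5578, 2.0815]  x^+=[0.9853, -1.0227, 1.5499]  P^+=[0.2378 0.0215 -0.0152; 0.0215 0.1923 0.0323; -0.0152 0.0323 0.1874]
step 5: x^-=[1.0772, -0.9973, 1.8537]  P^-=[0.5966 -0.0594 -0.0563; -0.0594 0.5248 0.0483; -0.0563 0.0483 0.4171]  S=[1.1247 -0.1197 0.0641; -0.1197 0.8471 -0.0802; 0.0641 -0.0802 0.7873]  K=[0.5547 0.0710 0.1209; -0.1040 0.5934 -0.0508; -0.1679 0.0627 0.5150]  nu=[-2.9602, -0.9625, 1.1353]  x^+=[-0.4961, -1.3183, 2.8750]  P^+=[0.2369 0.0212 -0.0150; 0.0212 0.1920 0.0322; -0.0150 0.0322 0.1869]

K[1,2] = -0.0508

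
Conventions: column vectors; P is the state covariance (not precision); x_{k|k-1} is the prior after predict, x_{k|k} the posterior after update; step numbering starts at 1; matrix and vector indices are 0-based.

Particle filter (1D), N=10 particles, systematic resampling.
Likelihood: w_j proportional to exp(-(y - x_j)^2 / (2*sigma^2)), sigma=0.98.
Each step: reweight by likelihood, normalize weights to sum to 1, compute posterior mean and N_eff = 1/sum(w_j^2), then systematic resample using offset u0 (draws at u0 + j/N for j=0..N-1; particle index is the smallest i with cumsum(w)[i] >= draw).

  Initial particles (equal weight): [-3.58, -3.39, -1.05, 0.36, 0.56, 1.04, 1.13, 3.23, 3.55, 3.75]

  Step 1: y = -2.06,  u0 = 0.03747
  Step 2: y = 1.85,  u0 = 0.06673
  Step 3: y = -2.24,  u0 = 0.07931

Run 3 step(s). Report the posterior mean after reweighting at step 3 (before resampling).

post_mean = -0.5455

step 1: w=[0.2186, 0.2899, 0.4280, 0.0345, 0.0204, 0.0049, 0.0036, 0.0000, 0.0000, 0.0000]  mean=-2.1817  Neff=3.1578  idx=[0, 0, 1, 1, 1, 2, 2, 2, 2, 3]
step 2: w=[0.0000, 0.0000, 0.0000, 0.0000, 0.0000, 0.0344, 0.0344, 0.0344, 0.0344, 0.8625]  mean=0.1661  Neff=1.3358  idx=[6, 9, 9, 9, 9, 9, 9, 9, 9, 9]
step 3: w=[0.6422, 0.0398, 0.0398, 0.0398, 0.0398, 0.0398, 0.0398, 0.0398, 0.0398, 0.0398]  mean=-0.5455  Neff=2.3439  idx=[0, 0, 0, 0, 0, 0, 1, 4, 6, 9]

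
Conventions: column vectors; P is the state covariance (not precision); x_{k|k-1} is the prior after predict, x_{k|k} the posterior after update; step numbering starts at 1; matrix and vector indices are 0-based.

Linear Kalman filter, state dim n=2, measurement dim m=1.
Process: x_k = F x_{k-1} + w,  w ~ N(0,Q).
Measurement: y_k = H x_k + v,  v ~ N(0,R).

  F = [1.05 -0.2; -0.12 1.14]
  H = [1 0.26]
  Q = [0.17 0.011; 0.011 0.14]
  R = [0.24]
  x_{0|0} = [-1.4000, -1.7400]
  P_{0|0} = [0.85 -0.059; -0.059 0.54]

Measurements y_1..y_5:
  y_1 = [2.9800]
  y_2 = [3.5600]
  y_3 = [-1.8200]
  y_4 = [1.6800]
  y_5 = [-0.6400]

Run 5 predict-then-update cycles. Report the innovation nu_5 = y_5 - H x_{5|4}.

step 1: x^-=[-1.1220, -1.8156]  P^-=[1.1535 -0.2913; -0.2913 0.8702]  S=[1.3009]  K=[0.8285; -0.0500]  nu=[4.5741]  x^+=[2.6676, -2.0442]  P^+=[0.2606 -0.2374; -0.2374 0.8669]
step 2: x^-=[3.2098, -2.6505]  P^-=[0.5917 -0.5093; -0.5093 1.3353]  S=[0.6571]  K=[0.6989; -0.2468]  nu=[1.0393]  x^+=[3.9362, -2.9070]  P^+=[0.2707 -0.3960; -0.3960 1.2953]
step 3: x^-=[4.7144, -3.7863]  P^-=[0.6866 -0.8020; -0.8020 1.9357]  S=[0.6404]  K=[0.7465; -0.4664]  nu=[-5.5500]  x^+=[0.5713, -1.1976]  P^+=[0.3297 -0.5790; -0.5790 1.7963]
step 4: x^-=[0.8394, -1.4339]  P^-=[0.8485 -1.1471; -1.1471 2.6377]  S=[0.6704]  K=[0.8209; -0.6881]  nu=[1.2134]  x^+=[1.8355, -2.2688]  P^+=[0.3968 -0.7684; -0.7684 2.3203]
step 5: x^-=[2.3810, -2.8067]  P^-=[1.0230 -1.5063; -1.5063 3.3714]  S=[0.7077]  K=[0.8922; -0.8898]  nu=[-2.2913]  x^+=[0.3367, -0.7679]  P^+=[0.4597 -0.9444; -0.9444 2.8111]

innov = [-2.2913]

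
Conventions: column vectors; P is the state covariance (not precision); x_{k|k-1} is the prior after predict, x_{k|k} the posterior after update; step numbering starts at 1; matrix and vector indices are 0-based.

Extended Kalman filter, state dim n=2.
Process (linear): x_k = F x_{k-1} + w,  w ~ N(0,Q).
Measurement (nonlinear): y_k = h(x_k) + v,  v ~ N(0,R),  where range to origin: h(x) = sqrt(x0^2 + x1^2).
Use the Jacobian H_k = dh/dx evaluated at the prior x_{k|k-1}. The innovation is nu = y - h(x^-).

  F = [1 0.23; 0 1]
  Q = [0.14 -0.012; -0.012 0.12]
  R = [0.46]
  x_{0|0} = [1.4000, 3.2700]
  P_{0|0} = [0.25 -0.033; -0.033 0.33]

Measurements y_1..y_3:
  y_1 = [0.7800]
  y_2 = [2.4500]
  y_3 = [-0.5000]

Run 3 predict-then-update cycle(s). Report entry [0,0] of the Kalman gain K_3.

K[0,0] = 0.3619

step 1: x^-=[2.1521, 3.2700]  P^-=[0.3923 0.0309; 0.0309 0.4500]  H_jac=[0.5498 0.8353]  S=[0.9209]  K=[0.2622; 0.4266]  nu=[-3.1346]  x^+=[1.3302, 1.9327]  P^+=[0.3290 -0.0721; -0.0721 0.2824]
step 2: x^-=[1.7747, 1.9327]  P^-=[0.4507 -0.0192; -0.0192 0.4024]  H_jac=[0.6764 0.7366]  S=[0.8654]  K=[0.3360; 0.3275]  nu=[-0.1739]  x^+=[1.7163, 1.8758]  P^+=[0.3531 -0.1144; -0.1144 0.3096]
step 3: x^-=[2.1477, 1.8758]  P^-=[0.4568 -0.0552; -0.0552 0.4296]  H_jac=[0.7532 0.6578]  S=[0.8503]  K=[0.3619; 0.2834]  nu=[-3.3515]  x^+=[0.9347, 0.9258]  P^+=[0.3454 -0.1424; -0.1424 0.3613]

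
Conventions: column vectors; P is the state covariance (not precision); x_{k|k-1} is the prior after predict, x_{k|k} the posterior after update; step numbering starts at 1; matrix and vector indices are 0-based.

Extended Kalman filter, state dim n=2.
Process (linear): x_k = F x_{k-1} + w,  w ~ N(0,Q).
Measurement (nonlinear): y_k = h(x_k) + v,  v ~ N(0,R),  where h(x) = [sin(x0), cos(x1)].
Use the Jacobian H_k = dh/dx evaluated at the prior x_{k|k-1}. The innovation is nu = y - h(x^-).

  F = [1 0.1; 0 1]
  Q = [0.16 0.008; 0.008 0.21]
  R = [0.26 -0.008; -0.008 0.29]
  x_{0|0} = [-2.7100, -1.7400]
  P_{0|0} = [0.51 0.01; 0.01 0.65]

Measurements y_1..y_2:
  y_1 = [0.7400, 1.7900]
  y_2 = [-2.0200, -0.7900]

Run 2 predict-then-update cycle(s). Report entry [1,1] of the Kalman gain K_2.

K[1,1] = 0.3701

step 1: x^-=[-2.8840, -1.7400]  P^-=[0.6785 0.0830; 0.0830 0.8600]  H_jac=[-0.9670 0.0000; 0.0000 0.9857]  S=[0.8945 -0.0871; -0.0871 1.1256]  K=[-0.7320 0.0160; -0.0165 0.7518]  nu=[0.9948, 1.9584]  x^+=[-3.5807, -0.2840]  P^+=[0.1969 0.0107; 0.0107 0.2213]
step 2: x^-=[-3.6091, -0.2840]  P^-=[0.3613 0.0408; 0.0408 0.4313]  H_jac=[-0.8927 0.0000; 0.0000 0.2802]  S=[0.5479 -0.0182; -0.0182 0.3239]  K=[-0.5886 0.0022; -0.0542 0.3701]  nu=[-2.4707, -1.7499]  x^+=[-2.1589, -0.7979]  P^+=[0.1714 0.0191; 0.0191 0.3846]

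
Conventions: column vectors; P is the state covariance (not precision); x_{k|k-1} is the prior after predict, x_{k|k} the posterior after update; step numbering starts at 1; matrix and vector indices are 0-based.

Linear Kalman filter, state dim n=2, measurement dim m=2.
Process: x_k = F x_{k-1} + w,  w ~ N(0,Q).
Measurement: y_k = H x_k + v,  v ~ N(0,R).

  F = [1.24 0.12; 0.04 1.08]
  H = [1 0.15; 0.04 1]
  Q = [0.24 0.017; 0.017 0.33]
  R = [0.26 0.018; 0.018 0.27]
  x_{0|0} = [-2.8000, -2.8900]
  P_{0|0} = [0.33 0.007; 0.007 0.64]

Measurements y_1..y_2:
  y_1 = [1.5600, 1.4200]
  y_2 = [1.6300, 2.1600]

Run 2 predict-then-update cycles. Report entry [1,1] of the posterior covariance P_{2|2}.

P_post[1,1] = 0.1838

step 1: x^-=[-3.8188, -3.2332]  P^-=[0.7587 0.1257; 0.1257 1.0776]  S=[1.0807 0.3365; 0.3365 1.3589]  K=[0.7409 -0.0686; 0.0193 0.7919]  nu=[5.8638, 4.8060]  x^+=[0.1959, 0.6862]  P^+=[0.1933 -0.0129; -0.0129 0.2147]
step 2: x^-=[0.3252, 0.7489]  P^-=[0.5365 0.0371; 0.0371 0.5796]  S=[0.8207 0.1637; 0.1637 0.8534]  K=[0.6726 -0.0604; 0.0159 0.6778]  nu=[1.1924, 1.3981]  x^+=[1.0427, 1.7155]  P^+=[0.1755 -0.0112; -0.0112 0.1838]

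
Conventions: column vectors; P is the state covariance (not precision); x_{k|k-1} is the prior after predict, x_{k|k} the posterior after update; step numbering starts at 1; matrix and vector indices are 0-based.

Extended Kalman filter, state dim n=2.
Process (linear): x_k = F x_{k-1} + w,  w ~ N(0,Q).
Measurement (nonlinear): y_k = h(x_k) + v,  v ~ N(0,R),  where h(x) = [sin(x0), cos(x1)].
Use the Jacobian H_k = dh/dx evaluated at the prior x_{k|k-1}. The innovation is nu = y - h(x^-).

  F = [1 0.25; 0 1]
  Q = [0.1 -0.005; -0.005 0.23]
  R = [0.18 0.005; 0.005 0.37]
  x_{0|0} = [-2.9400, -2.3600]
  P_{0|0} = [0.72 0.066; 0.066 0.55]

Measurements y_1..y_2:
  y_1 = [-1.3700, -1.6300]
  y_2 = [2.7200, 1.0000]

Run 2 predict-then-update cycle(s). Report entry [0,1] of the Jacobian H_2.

H_jac[0,1] = 0.0000

step 1: x^-=[-3.5300, -2.3600]  P^-=[0.8874 0.1985; 0.1985 0.7800]  H_jac=[-0.9255 0.0000; 0.0000 0.7044]  S=[0.9401 -0.1244; -0.1244 0.7570]  K=[-0.8680 0.0420; -0.1016 0.7091]  nu=[-1.7487, -0.9202]  x^+=[-2.0507, -2.8349]  P^+=[0.1686 0.0159; 0.0159 0.3717]
step 2: x^-=[-2.7595, -2.8349]  P^-=[0.2998 0.1039; 0.1039 0.6017]  H_jac=[-0.9279 0.0000; 0.0000 0.3019]  S=[0.4381 -0.0241; -0.0241 0.4249]  K=[-0.6328 0.0379; -0.1971 0.4165]  nu=[3.0929, 1.9533]  x^+=[-4.6427, -2.6309]  P^+=[0.1226 0.0360; 0.0360 0.5071]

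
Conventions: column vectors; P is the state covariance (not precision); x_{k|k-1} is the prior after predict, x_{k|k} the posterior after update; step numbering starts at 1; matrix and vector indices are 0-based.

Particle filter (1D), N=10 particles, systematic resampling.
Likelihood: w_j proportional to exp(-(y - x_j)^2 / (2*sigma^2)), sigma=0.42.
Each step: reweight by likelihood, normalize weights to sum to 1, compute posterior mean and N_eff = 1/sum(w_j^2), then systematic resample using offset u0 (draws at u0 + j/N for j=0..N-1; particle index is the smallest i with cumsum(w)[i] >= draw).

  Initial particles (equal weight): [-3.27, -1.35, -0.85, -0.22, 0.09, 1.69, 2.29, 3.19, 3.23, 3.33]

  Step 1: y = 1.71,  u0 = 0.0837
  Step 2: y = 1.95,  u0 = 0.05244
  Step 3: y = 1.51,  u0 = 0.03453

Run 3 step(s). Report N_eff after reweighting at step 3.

step 1: w=[0.0000, 0.0000, 0.0000, 0.0000, 0.0004, 0.7192, 0.2775, 0.0014, 0.0010, 0.0004]  mean=1.8602  Neff=1.6829  idx=[5, 5, 5, 5, 5, 5, 5, 6, 6, 6]
step 2: w=[0.1040, 0.1040, 0.1040, 0.1040, 0.1040, 0.1040, 0.1040, 0.0907, 0.0907, 0.0907]  mean=1.8533  Neff=9.9634  idx=[0, 1, 2, 3, 4, 5, 6, 7, 8, 9]
step 3: w=[0.1318, 0.1318, 0.1318, 0.1318, 0.1318, 0.1318, 0.1318, 0.0258, 0.0258, 0.0258]  mean=1.7364  Neff=8.0892  idx=[0, 1, 1, 2, 3, 4, 4, 5, 6, 7]

N_eff = 8.0892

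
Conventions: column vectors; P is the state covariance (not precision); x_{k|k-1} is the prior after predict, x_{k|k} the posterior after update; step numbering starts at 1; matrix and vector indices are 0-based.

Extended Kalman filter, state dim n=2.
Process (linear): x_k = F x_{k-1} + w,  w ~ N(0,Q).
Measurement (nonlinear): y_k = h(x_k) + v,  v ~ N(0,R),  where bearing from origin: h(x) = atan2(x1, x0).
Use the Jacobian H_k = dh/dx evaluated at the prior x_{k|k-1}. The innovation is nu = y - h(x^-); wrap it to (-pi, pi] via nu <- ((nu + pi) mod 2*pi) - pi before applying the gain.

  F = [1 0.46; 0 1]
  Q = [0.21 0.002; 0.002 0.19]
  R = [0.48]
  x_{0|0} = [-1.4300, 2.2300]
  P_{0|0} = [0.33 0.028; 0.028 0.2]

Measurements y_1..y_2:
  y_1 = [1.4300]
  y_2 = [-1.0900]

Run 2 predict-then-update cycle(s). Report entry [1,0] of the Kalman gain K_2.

step 1: x^-=[-0.4042, 2.2300]  P^-=[0.6081 0.1220; 0.1220 0.3900]  H_jac=[-0.4342 -0.0787]  S=[0.6054]  K=[-0.4520; -0.1382]  nu=[-0.3201]  x^+=[-0.2595, 2.2742]  P^+=[0.4844 0.0842; 0.0842 0.3784]
step 2: x^-=[0.7866, 2.2742]  P^-=[0.8519 0.2603; 0.2603 0.5684]  H_jac=[-0.3927 0.1358]  S=[0.5941]  K=[-0.5036; -0.0421]  nu=[-2.3278]  x^+=[1.9590, 2.3722]  P^+=[0.7012 0.2477; 0.2477 0.5674]

K[1,0] = -0.0421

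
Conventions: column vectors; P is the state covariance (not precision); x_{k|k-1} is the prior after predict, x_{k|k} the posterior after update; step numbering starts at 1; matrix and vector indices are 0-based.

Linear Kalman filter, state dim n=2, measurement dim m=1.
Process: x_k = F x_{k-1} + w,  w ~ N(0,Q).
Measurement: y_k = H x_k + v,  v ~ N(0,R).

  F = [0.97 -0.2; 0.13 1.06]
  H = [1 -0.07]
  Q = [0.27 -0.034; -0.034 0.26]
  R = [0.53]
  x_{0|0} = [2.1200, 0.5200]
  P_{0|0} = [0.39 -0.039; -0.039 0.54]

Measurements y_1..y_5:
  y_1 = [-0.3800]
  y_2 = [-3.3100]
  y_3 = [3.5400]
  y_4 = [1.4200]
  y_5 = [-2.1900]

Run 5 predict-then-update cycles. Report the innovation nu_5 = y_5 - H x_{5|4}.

innov = [-3.2856]

step 1: x^-=[1.9524, 0.8268]  P^-=[0.6737 -0.1384; -0.1384 0.8626]  S=[1.2273]  K=[0.5568; -0.1620]  nu=[-2.2745]  x^+=[0.6859, 1.1952]  P^+=[0.2932 -0.0277; -0.0277 0.8304]
step 2: x^-=[0.4263, 1.3561]  P^-=[0.5898 -0.2008; -0.2008 1.1903]  S=[1.1538]  K=[0.5234; -0.2463]  nu=[-3.6414]  x^+=[-1.4796, 2.2529]  P^+=[0.2738 -0.0521; -0.0521 1.1204]
step 3: x^-=[-1.8858, 2.1957]  P^-=[0.5926 -0.2892; -0.2892 1.5091]  S=[1.1705]  K=[0.5236; -0.3373]  nu=[5.5795]  x^+=[1.0356, 0.3135]  P^+=[0.2717 -0.0825; -0.0825 1.3759]
step 4: x^-=[0.9418, 0.4670]  P^-=[0.6127 -0.3741; -0.3741 1.7878]  S=[1.2038]  K=[0.5307; -0.4147]  nu=[0.5109]  x^+=[1.2129, 0.2551]  P^+=[0.2736 -0.1091; -0.1091 1.5808]
step 5: x^-=[1.1255, 0.4281]  P^-=[0.6330 -0.4440; -0.4440 2.0107]  S=[1.2351]  K=[0.5377; -0.4735]  nu=[-3.2856]  x^+=[-0.6412, 1.9837]  P^+=[0.2759 -0.1296; -0.1296 1.7339]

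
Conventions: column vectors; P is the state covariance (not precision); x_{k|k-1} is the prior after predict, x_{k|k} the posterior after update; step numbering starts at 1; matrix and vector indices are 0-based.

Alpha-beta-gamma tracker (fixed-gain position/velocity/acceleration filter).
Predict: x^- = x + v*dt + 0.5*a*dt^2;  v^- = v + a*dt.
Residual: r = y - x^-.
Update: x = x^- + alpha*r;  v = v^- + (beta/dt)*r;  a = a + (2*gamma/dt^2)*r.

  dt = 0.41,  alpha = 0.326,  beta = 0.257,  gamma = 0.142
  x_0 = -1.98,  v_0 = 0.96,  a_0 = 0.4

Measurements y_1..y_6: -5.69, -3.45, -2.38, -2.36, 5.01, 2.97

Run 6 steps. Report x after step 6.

step 1: x_pred=-1.5528  r=-4.1372  x^+=-2.9015  v^+=-1.4693  a^+=-6.5897
step 2: x_pred=-4.0578  r=0.6078  x^+=-3.8597  v^+=-3.7901  a^+=-5.5628
step 3: x_pred=-5.8812  r=3.5012  x^+=-4.7398  v^+=-3.8763  a^+=0.3523
step 4: x_pred=-6.2994  r=3.9394  x^+=-5.0152  v^+=-1.2625  a^+=7.0078
step 5: x_pred=-4.9438  r=9.9538  x^+=-1.6989  v^+=7.8501  a^+=23.8245
step 6: x_pred=3.5221  r=-0.5521  x^+=3.3421  v^+=17.2720  a^+=22.8917

x_post = 3.3421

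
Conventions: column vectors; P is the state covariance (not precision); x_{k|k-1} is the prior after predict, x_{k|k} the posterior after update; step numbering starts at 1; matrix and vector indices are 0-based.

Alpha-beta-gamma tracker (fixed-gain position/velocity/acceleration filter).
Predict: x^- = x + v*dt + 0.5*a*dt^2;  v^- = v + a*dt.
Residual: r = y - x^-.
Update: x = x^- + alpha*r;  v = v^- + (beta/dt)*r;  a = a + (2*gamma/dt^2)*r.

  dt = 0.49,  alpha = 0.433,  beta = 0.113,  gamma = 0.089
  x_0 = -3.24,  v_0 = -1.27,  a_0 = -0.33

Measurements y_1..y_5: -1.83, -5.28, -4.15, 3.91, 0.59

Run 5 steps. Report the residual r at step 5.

step 1: x_pred=-3.9019  r=2.0719  x^+=-3.0048  v^+=-0.9539  a^+=1.2060
step 2: x_pred=-3.3274  r=-1.9526  x^+=-4.1729  v^+=-0.8132  a^+=-0.2415
step 3: x_pred=-4.6004  r=0.4504  x^+=-4.4054  v^+=-0.8277  a^+=0.0923
step 4: x_pred=-4.7999  r=8.7099  x^+=-1.0285  v^+=1.2261  a^+=6.5494
step 5: x_pred=0.3586  r=0.2314  x^+=0.4588  v^+=4.4887  a^+=6.7210

resid = 0.2314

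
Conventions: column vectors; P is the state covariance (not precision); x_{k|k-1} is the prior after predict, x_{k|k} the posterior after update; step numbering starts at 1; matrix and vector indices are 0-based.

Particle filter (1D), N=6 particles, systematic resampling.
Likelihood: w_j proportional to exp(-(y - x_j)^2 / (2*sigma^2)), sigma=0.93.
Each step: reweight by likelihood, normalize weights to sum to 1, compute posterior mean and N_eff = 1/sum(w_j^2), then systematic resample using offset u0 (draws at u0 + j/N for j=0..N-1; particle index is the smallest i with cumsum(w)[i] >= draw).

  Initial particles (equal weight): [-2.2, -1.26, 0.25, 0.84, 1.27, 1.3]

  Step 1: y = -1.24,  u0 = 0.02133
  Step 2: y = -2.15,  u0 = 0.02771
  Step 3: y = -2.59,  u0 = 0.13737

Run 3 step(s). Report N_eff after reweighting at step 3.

step 1: w=[0.2941, 0.5009, 0.1388, 0.0411, 0.0131, 0.0120]  mean=-1.1766  Neff=2.7883  idx=[0, 0, 1, 1, 1, 2]
step 2: w=[0.2540, 0.2540, 0.1609, 0.1609, 0.1609, 0.0091]  mean=-1.7238  Neff=4.8342  idx=[0, 0, 1, 2, 3, 4]
step 3: w=[0.2393, 0.2393, 0.2393, 0.0940, 0.0940, 0.0940]  mean=-1.9349  Neff=5.0414  idx=[0, 1, 1, 2, 3, 5]

N_eff = 5.0414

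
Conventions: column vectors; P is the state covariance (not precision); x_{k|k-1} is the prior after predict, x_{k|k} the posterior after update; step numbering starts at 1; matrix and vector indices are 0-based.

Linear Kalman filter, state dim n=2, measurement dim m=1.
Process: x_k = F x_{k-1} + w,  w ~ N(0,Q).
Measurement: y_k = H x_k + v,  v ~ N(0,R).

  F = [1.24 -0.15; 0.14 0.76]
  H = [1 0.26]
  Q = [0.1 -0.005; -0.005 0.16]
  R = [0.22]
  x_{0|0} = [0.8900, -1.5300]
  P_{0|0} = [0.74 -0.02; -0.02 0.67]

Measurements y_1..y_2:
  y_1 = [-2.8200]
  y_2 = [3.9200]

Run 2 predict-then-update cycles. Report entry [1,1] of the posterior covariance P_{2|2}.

step 1: x^-=[1.3331, -1.0382]  P^-=[1.2603 0.0287; 0.0287 0.5572]  S=[1.5329]  K=[0.8270; 0.1132]  nu=[-3.8832]  x^+=[-1.8785, -1.4778]  P^+=[0.2118 -0.1149; -0.1149 0.5376]
step 2: x^-=[-2.1076, -1.3861]  P^-=[0.4805 -0.1354; -0.1354 0.4502]  S=[0.6606]  K=[0.6742; -0.0277]  nu=[6.3880]  x^+=[2.1989, -1.5631]  P^+=[0.1803 -0.1230; -0.1230 0.4497]

P_post[1,1] = 0.4497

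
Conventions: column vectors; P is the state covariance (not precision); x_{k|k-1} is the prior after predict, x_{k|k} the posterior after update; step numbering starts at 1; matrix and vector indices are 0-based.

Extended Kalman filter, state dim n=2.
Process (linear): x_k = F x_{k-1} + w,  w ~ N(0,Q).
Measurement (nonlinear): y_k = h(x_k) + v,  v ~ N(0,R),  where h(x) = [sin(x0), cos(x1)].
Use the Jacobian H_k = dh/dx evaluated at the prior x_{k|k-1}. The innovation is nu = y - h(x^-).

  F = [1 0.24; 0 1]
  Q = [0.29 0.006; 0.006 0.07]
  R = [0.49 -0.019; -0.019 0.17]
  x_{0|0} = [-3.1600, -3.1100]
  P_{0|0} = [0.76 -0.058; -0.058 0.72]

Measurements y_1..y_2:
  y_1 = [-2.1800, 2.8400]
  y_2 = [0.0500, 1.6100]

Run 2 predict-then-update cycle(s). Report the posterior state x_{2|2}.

x_post = [-2.7154, -0.0640]

step 1: x^-=[-3.9064, -3.1100]  P^-=[1.0636 0.1208; 0.1208 0.7900]  H_jac=[-0.7215 0.0000; 0.0000 0.0316]  S=[1.0437 -0.0218; -0.0218 0.1708]  K=[-0.7368 -0.0715; -0.0807 0.1358]  nu=[-2.8724, 3.8395]  x^+=[-2.0646, -2.3567]  P^+=[0.4985 0.0584; 0.0584 0.7796]
step 2: x^-=[-2.6302, -2.3567]  P^-=[0.8614 0.2515; 0.2515 0.8496]  H_jac=[-0.8721 0.0000; 0.0000 0.7067]  S=[1.1451 -0.1740; -0.1740 0.5943]  K=[-0.6390 0.1120; -0.0398 0.9986]  nu=[0.5394, 2.3175]  x^+=[-2.7154, -0.0640]  P^+=[0.3615 0.0441; 0.0441 0.2413]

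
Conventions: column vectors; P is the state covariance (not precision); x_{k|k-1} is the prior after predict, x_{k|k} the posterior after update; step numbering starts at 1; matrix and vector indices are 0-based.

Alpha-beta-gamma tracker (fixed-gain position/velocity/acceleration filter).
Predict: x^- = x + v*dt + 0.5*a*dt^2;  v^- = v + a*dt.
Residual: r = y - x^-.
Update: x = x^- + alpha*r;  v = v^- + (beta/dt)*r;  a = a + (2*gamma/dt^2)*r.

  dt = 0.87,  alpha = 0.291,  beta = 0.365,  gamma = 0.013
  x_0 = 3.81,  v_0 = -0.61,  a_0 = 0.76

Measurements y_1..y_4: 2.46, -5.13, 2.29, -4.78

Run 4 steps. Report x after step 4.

step 1: x_pred=3.5669  r=-1.1069  x^+=3.2448  v^+=-0.4132  a^+=0.7220
step 2: x_pred=3.1586  r=-8.2886  x^+=0.7466  v^+=-3.2625  a^+=0.4373
step 3: x_pred=-1.9263  r=4.2163  x^+=-0.6993  v^+=-1.1131  a^+=0.5821
step 4: x_pred=-1.4475  r=-3.3325  x^+=-2.4172  v^+=-2.0049  a^+=0.4676

x_post = -2.4172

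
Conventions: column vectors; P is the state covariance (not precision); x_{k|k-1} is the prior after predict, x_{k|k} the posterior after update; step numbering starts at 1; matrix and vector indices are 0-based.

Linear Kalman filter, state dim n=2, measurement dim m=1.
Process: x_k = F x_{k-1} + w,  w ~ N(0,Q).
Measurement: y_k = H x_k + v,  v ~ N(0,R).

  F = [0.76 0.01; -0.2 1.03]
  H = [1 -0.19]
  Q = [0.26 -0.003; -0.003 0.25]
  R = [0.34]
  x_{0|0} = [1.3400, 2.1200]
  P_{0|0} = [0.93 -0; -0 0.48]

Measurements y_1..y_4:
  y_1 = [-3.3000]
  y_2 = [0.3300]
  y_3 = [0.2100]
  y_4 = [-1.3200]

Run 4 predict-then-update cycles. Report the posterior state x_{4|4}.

x_post = [-0.2449, 2.9737]

step 1: x^-=[1.0396, 1.9156]  P^-=[0.7972 -0.1394; -0.1394 0.7964]  S=[1.2189]  K=[0.6758; -0.2385]  nu=[-3.9756]  x^+=[-1.6469, 2.8639]  P^+=[0.2406 0.0571; 0.0571 0.7271]
step 2: x^-=[-1.2230, 3.2792]  P^-=[0.3999 0.0125; 0.0125 1.0075]  S=[0.7715]  K=[0.5153; -0.2319]  nu=[2.1761]  x^+=[-0.1018, 2.7744]  P^+=[0.1951 0.1047; 0.1047 0.9660]
step 3: x^-=[-0.0496, 2.8780]  P^-=[0.3744 0.0590; 0.0590 1.2395]  S=[0.7367]  K=[0.4930; -0.2396]  nu=[0.8065]  x^+=[0.3479, 2.6848]  P^+=[0.1953 0.1460; 0.1460 1.1972]
step 4: x^-=[0.2913, 2.6958]  P^-=[0.3752 0.0937; 0.0937 1.4678]  S=[0.7326]  K=[0.4878; -0.2528]  nu=[-1.0991]  x^+=[-0.2449, 2.9737]  P^+=[0.2008 0.1840; 0.1840 1.4209]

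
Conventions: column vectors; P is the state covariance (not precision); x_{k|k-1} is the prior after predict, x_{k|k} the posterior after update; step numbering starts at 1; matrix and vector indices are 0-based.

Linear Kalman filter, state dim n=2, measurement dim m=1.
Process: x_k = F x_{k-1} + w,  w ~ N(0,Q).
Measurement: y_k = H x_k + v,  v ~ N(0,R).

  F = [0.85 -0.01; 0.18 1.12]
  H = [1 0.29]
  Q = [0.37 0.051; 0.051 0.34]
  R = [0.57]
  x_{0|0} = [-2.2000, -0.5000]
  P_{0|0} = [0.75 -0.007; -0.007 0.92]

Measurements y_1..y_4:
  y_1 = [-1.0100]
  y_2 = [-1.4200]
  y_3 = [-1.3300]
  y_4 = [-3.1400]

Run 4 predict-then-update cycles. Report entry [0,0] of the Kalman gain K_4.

step 1: x^-=[-1.8650, -0.9560]  P^-=[0.9121 0.1488; 0.1488 1.5155]  S=[1.6958]  K=[0.5633; 0.3469]  nu=[1.1322]  x^+=[-1.2272, -0.5632]  P^+=[0.3740 -0.1826; -0.1826 1.3114]
step 2: x^-=[-1.0375, -0.8517]  P^-=[0.6435 -0.0800; -0.0800 1.9236]  S=[1.3289]  K=[0.4668; 0.3596]  nu=[-0.1355]  x^+=[-1.1008, -0.9004]  P^+=[0.3539 -0.3030; -0.3030 1.7517]
step 3: x^-=[-0.9266, -1.2066]  P^-=[0.6310 -0.2024; -0.2024 2.4266]  S=[1.2877]  K=[0.4445; 0.3893]  nu=[-0.0534]  x^+=[-0.9504, -1.2274]  P^+=[0.3767 -0.4252; -0.4252 2.2315]
step 4: x^-=[-0.7956, -1.5458]  P^-=[0.6496 -0.3204; -0.3204 2.9799]  S=[1.2844]  K=[0.4334; 0.4234]  nu=[-1.8962]  x^+=[-1.6174, -2.3486]  P^+=[0.4083 -0.5561; -0.5561 2.7497]

K[0,0] = 0.4334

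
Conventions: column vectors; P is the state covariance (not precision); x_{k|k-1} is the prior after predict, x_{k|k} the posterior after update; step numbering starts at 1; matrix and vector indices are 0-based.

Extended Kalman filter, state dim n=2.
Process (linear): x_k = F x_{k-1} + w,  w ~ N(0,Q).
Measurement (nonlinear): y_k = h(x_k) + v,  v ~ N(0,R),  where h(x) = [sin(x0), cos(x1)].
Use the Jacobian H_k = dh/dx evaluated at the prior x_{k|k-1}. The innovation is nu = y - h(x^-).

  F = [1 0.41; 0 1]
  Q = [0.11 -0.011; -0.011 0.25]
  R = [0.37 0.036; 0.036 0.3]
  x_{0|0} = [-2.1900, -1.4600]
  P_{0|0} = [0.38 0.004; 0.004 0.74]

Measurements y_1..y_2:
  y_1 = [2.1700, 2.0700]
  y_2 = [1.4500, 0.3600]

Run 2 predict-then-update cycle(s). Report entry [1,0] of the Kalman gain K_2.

step 1: x^-=[-2.7886, -1.4600]  P^-=[0.6177 0.2964; 0.2964 0.9900]  H_jac=[-0.9383 0.0000; 0.0000 0.9939]  S=[0.9139 -0.2404; -0.2404 1.2779]  K=[-0.6034 0.1170; -0.1071 0.7498]  nu=[2.5157, 1.9594]  x^+=[-4.0775, -0.2602]  P^+=[0.2335 0.0135; 0.0135 0.2225]
step 2: x^-=[-4.1841, -0.2602]  P^-=[0.3919 0.0937; 0.0937 0.4725]  H_jac=[-0.5040 0.0000; 0.0000 0.2572]  S=[0.4696 0.0239; 0.0239 0.3313]  K=[-0.4259 0.1034; -0.1196 0.3755]  nu=[0.5863, -0.6063]  x^+=[-4.4965, -0.5580]  P^+=[0.3053 0.0610; 0.0610 0.4212]

K[1,0] = -0.1196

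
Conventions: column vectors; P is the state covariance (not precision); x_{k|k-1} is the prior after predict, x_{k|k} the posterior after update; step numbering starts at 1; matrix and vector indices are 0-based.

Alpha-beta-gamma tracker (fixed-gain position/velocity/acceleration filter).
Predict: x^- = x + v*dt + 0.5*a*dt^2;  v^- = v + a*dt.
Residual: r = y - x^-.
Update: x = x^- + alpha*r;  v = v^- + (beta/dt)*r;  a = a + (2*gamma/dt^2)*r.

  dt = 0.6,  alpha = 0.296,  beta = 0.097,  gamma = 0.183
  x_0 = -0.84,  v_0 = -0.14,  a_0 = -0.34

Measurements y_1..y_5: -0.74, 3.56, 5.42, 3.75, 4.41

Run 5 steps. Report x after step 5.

x_post = 9.7216

step 1: x_pred=-0.9852  r=0.2452  x^+=-0.9126  v^+=-0.3044  a^+=-0.0907
step 2: x_pred=-1.1116  r=4.6716  x^+=0.2712  v^+=0.3964  a^+=4.6587
step 3: x_pred=1.3477  r=4.0723  x^+=2.5531  v^+=3.8500  a^+=8.7989
step 4: x_pred=6.4469  r=-2.6969  x^+=5.6486  v^+=8.6934  a^+=6.0571
step 5: x_pred=11.9549  r=-7.5449  x^+=9.7216  v^+=11.1079  a^+=-1.6136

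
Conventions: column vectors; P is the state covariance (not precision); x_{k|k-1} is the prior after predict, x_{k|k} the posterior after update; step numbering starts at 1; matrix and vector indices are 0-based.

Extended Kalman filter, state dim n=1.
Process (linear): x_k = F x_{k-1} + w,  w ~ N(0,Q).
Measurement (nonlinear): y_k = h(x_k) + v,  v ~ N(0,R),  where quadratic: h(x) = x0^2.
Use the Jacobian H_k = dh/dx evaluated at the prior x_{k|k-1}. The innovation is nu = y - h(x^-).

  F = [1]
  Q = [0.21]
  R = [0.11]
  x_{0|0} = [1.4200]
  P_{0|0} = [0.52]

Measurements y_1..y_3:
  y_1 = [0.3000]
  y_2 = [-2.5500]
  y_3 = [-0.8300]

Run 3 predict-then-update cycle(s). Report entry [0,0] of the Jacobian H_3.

step 1: x^-=[1.4200]  P^-=[0.7300]  H_jac=[2.8400]  S=[5.9979]  K=[0.3457]  nu=[-1.7164]  x^+=[0.8267]  P^+=[0.0134]
step 2: x^-=[0.8267]  P^-=[0.2234]  H_jac=[1.6534]  S=[0.7207]  K=[0.5125]  nu=[-3.2335]  x^+=[-0.8304]  P^+=[0.0341]
step 3: x^-=[-0.8304]  P^-=[0.2441]  H_jac=[-1.6608]  S=[0.7833]  K=[-0.5176]  nu=[-1.5196]  x^+=[-0.0439]  P^+=[0.0343]

H_jac[0,0] = -1.6608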